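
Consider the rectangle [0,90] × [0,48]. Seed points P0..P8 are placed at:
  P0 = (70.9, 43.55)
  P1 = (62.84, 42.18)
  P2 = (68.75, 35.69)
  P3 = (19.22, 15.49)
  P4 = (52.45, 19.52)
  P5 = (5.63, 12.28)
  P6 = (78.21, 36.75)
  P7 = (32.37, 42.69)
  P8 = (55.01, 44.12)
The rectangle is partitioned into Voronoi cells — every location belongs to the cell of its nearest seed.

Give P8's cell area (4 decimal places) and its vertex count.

1. box [0,90]×[0,48]: [(0, 0) (90, 0) (90, 48) (0, 48)]
2. ⊥bis P8·P0 via (62.955,43.835): [(0, 0) (61.3826, 0) (63.1044, 48) (0, 48)]  |A|=2987.6874
3. ⊥bis P8·P1 via (58.925,43.15): [(0, 0) (48.2339, 0) (60.1267, 48) (0, 48)]  |A|=2600.6544
4. ⊥bis P8·P2 via (61.88,39.905): [(0, 0) (37.3968, 0) (55.5748, 29.6281) (60.1267, 48) (0, 48)]  |A|=2440.1124
5. ⊥bis P8·P3 via (37.115,29.805): [(47.6235, 16.6684) (55.5748, 29.6281) (60.1267, 48) (22.56, 48)]  |A|=632.0547
6. ⊥bis P8·P4 via (53.73,31.82): [(33.848, 33.889) (56.0578, 31.5778) (60.1267, 48) (22.56, 48)]  |A|=452.1205
7. ⊥bis P8·P5 via (30.32,28.2): [(33.848, 33.889) (56.0578, 31.5778) (60.1267, 48) (22.56, 48)]  |A|=452.1205
8. ⊥bis P8·P6 via (66.61,40.435): [(33.848, 33.889) (56.0578, 31.5778) (60.1267, 48) (22.56, 48)]  |A|=452.1205
9. ⊥bis P8·P7 via (43.69,43.405): [(44.3601, 32.7951) (56.0578, 31.5778) (60.1267, 48) (43.3998, 48)]  |A|=225.693
10. canonical 4-gon: [(44.3601, 32.7951) (56.0578, 31.5778) (60.1267, 48) (43.3998, 48)]
11. shoelace: 225.693

Area of P8's cell: 225.6930 (4 vertices)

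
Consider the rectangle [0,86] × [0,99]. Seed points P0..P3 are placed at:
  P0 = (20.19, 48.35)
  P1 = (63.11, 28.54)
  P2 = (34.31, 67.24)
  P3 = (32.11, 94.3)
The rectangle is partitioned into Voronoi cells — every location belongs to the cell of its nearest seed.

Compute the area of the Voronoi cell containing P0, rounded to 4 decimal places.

Area of P0's cell: 2278.7418

1. box [0,86]×[0,99]: [(0, 0) (86, 0) (86, 99) (0, 99)]
2. ⊥bis P0·P1 via (41.65,38.445): [(0, 0) (23.9055, 0) (69.5995, 99) (0, 99)]  |A|=4628.4981
3. ⊥bis P0·P2 via (27.25,57.795): [(0, 78.164) (0, 0) (23.9055, 0) (44.5965, 44.8288)]  |A|=2278.745
4. ⊥bis P0·P3 via (26.15,71.325): [(0.1134, 78.0792) (0, 78.1086) (0, 0) (23.9055, 0) (44.5965, 44.8288)]  |A|=2278.7418
5. canonical 5-gon: [(0.1134, 78.0792) (0, 78.1086) (0, 0) (23.9055, 0) (44.5965, 44.8288)]
6. shoelace: 2278.7418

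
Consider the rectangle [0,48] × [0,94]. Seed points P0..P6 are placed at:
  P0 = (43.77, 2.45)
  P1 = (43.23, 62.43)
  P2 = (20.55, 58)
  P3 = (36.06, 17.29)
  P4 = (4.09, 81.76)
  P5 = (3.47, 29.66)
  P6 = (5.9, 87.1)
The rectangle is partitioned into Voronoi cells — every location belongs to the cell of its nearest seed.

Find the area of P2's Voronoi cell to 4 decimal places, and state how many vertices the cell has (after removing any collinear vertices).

1. box [0,48]×[0,94]: [(0, 0) (48, 0) (48, 94) (0, 94)]
2. ⊥bis P2·P0 via (32.16,30.225): [(0, 16.7821) (48, 36.8461) (48, 94) (0, 94)]  |A|=3224.9229
3. ⊥bis P2·P1 via (31.89,60.215): [(0, 16.7821) (37.326, 32.3844) (25.2909, 94) (0, 94)]  |A|=2220.2769
4. ⊥bis P2·P3 via (28.305,37.645): [(0, 26.8611) (35.7449, 40.4795) (25.2909, 94) (0, 94)]  |A|=1876.7254
5. ⊥bis P2·P4 via (12.32,69.88): [(0, 61.3452) (0, 26.8611) (35.7449, 40.4795) (27.8947, 80.6695)]  |A|=1252.7077
6. ⊥bis P2·P5 via (12.01,43.83): [(0, 61.3452) (0, 51.0682) (24.6089, 36.2368) (35.7449, 40.4795) (27.8947, 80.6695)]  |A|=954.8527
7. ⊥bis P2·P6 via (13.225,72.55): [(24.0163, 77.9827) (0, 61.3452) (0, 51.0682) (24.6089, 36.2368) (35.7449, 40.4795) (28.0253, 80.001)]  |A|=953.3808
8. canonical 6-gon: [(24.0163, 77.9827) (0, 61.3452) (0, 51.0682) (24.6089, 36.2368) (35.7449, 40.4795) (28.0253, 80.001)]
9. shoelace: 953.3808

Area of P2's cell: 953.3808 (6 vertices)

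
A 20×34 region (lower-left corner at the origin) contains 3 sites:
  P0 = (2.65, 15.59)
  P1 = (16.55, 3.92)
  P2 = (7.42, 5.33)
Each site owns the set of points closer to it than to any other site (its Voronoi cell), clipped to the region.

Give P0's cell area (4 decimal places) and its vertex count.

1. box [0,20]×[0,34]: [(0, 0) (20, 0) (20, 34) (0, 34)]
2. ⊥bis P0·P1 via (9.6,9.755): [(0, 0) (1.41, 0) (20, 22.1423) (20, 34) (0, 34)]  |A|=474.1873
3. ⊥bis P0·P2 via (5.035,10.46): [(0, 8.1192) (13.4934, 14.3924) (20, 22.1423) (20, 34) (0, 34)]  |A|=409.2628
4. canonical 5-gon: [(0, 8.1192) (13.4934, 14.3924) (20, 22.1423) (20, 34) (0, 34)]
5. shoelace: 409.2628

Area of P0's cell: 409.2628 (5 vertices)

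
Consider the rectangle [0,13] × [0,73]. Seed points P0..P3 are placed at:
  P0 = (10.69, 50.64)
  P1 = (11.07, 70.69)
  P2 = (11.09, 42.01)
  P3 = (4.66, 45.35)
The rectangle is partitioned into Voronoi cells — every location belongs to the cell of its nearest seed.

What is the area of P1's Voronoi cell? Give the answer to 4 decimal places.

Area of P1's cell: 159.2758

1. box [0,13]×[0,73]: [(0, 0) (13, 0) (13, 73) (0, 73)]
2. ⊥bis P1·P0 via (10.88,60.665): [(0, 60.8712) (13, 60.6248) (13, 73) (0, 73)]  |A|=159.2758
3. ⊥bis P1·P2 via (11.08,56.35): [(0, 60.8712) (13, 60.6248) (13, 73) (0, 73)]  |A|=159.2758
4. ⊥bis P1·P3 via (7.865,58.02): [(0, 60.8712) (13, 60.6248) (13, 73) (0, 73)]  |A|=159.2758
5. canonical 4-gon: [(0, 60.8712) (13, 60.6248) (13, 73) (0, 73)]
6. shoelace: 159.2758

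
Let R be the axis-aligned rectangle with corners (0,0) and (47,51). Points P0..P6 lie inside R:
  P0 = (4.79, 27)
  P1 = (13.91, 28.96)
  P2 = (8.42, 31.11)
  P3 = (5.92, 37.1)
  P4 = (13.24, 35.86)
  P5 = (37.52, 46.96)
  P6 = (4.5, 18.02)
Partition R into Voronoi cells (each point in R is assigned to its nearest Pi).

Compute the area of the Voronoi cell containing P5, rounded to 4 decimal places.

Area of P5's cell: 594.8247

1. box [0,47]×[0,51]: [(0, 0) (47, 0) (47, 51) (0, 51)]
2. ⊥bis P5·P0 via (21.155,36.98): [(43.7068, 0) (47, 0) (47, 51) (12.6051, 51)]  |A|=961.047
3. ⊥bis P5·P1 via (25.715,37.96): [(47, 10.0412) (47, 51) (15.7734, 51)]  |A|=639.5014
4. ⊥bis P5·P2 via (22.97,39.035): [(18.153, 47.8788) (47, 10.0412) (47, 51) (16.453, 51)]  |A|=638.4409
5. ⊥bis P5·P3 via (21.72,42.03): [(21.1019, 44.0108) (47, 10.0412) (47, 51) (18.9211, 51)]  |A|=628.5015
6. ⊥bis P5·P4 via (25.38,41.41): [(28.8178, 33.8901) (47, 10.0412) (47, 51) (20.9958, 51)]  |A|=594.8247
7. ⊥bis P5·P6 via (21.01,32.49): [(28.8178, 33.8901) (47, 10.0412) (47, 51) (20.9958, 51)]  |A|=594.8247
8. canonical 4-gon: [(28.8178, 33.8901) (47, 10.0412) (47, 51) (20.9958, 51)]
9. shoelace: 594.8247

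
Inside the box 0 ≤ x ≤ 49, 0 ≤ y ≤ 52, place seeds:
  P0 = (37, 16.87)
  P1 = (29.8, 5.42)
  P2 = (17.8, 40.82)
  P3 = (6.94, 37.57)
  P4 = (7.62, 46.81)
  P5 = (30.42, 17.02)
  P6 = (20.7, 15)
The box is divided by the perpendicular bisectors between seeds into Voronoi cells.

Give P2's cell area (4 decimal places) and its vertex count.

Area of P2's cell: 621.9718 (7 vertices)

1. box [0,49]×[0,52]: [(0, 0) (49, 0) (49, 52) (0, 52)]
2. ⊥bis P2·P0 via (27.4,28.845): [(0, 6.8792) (49, 46.1611) (49, 52) (0, 52)]  |A|=1248.5123
3. ⊥bis P2·P1 via (23.8,23.12): [(0, 15.0522) (17.6641, 21.04) (49, 46.1611) (49, 52) (0, 52)]  |A|=1176.3282
4. ⊥bis P2·P3 via (12.37,39.195): [(17.7762, 21.1299) (49, 46.1611) (49, 52) (8.5379, 52)]  |A|=715.6906
5. ⊥bis P2·P4 via (12.71,43.815): [(11.5681, 41.8744) (17.7762, 21.1299) (49, 46.1611) (49, 52) (17.5261, 52)]  |A|=670.1853
6. ⊥bis P2·P5 via (24.11,28.92): [(11.5681, 41.8744) (16.6316, 24.9546) (34.1038, 34.2192) (49, 46.1611) (49, 52) (17.5261, 52)]  |A|=631.4705
7. ⊥bis P2·P6 via (19.25,27.91): [(11.5681, 41.8744) (15.8611, 27.5294) (22.9994, 28.3311) (34.1038, 34.2192) (49, 46.1611) (49, 52) (17.5261, 52)]  |A|=621.9718
8. canonical 7-gon: [(11.5681, 41.8744) (15.8611, 27.5294) (22.9994, 28.3311) (34.1038, 34.2192) (49, 46.1611) (49, 52) (17.5261, 52)]
9. shoelace: 621.9718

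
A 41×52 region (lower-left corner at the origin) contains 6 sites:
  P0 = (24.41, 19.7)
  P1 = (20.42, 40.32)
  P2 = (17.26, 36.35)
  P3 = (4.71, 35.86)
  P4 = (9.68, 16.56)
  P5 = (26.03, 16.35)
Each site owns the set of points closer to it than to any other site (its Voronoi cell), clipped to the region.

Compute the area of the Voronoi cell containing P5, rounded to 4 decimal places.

1. box [0,41]×[0,52]: [(0, 0) (41, 0) (41, 52) (0, 52)]
2. ⊥bis P5·P0 via (25.22,18.025): [(0, 5.8291) (0, 0) (41, 0) (41, 25.6559)]  |A|=645.4422
3. ⊥bis P5·P1 via (23.225,28.335): [(0, 5.8291) (0, 0) (41, 0) (41, 25.6559)]  |A|=645.4422
4. ⊥bis P5·P2 via (21.645,26.35): [(0, 5.8291) (0, 0) (41, 0) (41, 25.6559)]  |A|=645.4422
5. ⊥bis P5·P3 via (15.37,26.105): [(0, 5.8291) (0, 0) (41, 0) (41, 25.6559)]  |A|=645.4422
6. ⊥bis P5·P4 via (17.855,16.455): [(17.8293, 14.451) (17.6437, 0) (41, 0) (41, 25.6559)]  |A|=465.9943
7. canonical 4-gon: [(17.8293, 14.451) (17.6437, 0) (41, 0) (41, 25.6559)]
8. shoelace: 465.9943

Area of P5's cell: 465.9943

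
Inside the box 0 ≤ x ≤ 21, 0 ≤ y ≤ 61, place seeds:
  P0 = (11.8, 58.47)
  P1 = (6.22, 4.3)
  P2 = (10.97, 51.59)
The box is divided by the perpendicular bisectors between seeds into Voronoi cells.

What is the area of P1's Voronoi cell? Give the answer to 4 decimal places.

1. box [0,21]×[0,61]: [(0, 0) (21, 0) (21, 61) (0, 61)]
2. ⊥bis P1·P0 via (9.01,31.385): [(0, 32.3131) (0, 0) (21, 0) (21, 30.1499)]  |A|=655.8618
3. ⊥bis P1·P2 via (8.595,27.945): [(0, 28.8083) (0, 0) (21, 0) (21, 26.699)]  |A|=582.8267
4. canonical 4-gon: [(0, 28.8083) (0, 0) (21, 0) (21, 26.699)]
5. shoelace: 582.8267

Area of P1's cell: 582.8267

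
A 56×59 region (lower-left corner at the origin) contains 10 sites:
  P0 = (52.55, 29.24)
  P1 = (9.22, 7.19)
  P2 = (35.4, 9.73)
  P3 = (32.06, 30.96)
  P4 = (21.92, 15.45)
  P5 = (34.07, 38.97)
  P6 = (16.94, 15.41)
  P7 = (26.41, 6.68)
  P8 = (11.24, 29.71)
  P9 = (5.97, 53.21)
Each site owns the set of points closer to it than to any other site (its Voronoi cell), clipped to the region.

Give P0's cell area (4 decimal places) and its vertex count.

Area of P0's cell: 417.5679 (4 vertices)

1. box [0,56]×[0,59]: [(0, 0) (56, 0) (56, 59) (0, 59)]
2. ⊥bis P0·P1 via (30.885,18.215): [(40.1543, 0) (56, 0) (56, 59) (10.1301, 59)]  |A|=1820.6085
3. ⊥bis P0·P2 via (43.975,19.485): [(19.1207, 41.3329) (56, 8.9146) (56, 59) (10.1301, 59)]  |A|=1328.7532
4. ⊥bis P0·P3 via (42.305,30.1): [(41.5899, 21.5816) (56, 8.9146) (56, 59) (44.731, 59)]  |A|=571.7019
5. ⊥bis P0·P4 via (37.235,22.345): [(41.5899, 21.5816) (56, 8.9146) (56, 59) (44.731, 59)]  |A|=571.7019
6. ⊥bis P0·P5 via (43.31,34.105): [(42.5143, 32.5938) (41.5899, 21.5816) (56, 8.9146) (56, 58.2069)]  |A|=417.5679
7. ⊥bis P0·P6 via (34.745,22.325): [(42.5143, 32.5938) (41.5899, 21.5816) (56, 8.9146) (56, 58.2069)]  |A|=417.5679
8. ⊥bis P0·P7 via (39.48,17.96): [(42.5143, 32.5938) (41.5899, 21.5816) (56, 8.9146) (56, 58.2069)]  |A|=417.5679
9. ⊥bis P0·P8 via (31.895,29.475): [(42.5143, 32.5938) (41.5899, 21.5816) (56, 8.9146) (56, 58.2069)]  |A|=417.5679
10. ⊥bis P0·P9 via (29.26,41.225): [(42.5143, 32.5938) (41.5899, 21.5816) (56, 8.9146) (56, 58.2069)]  |A|=417.5679
11. canonical 4-gon: [(42.5143, 32.5938) (41.5899, 21.5816) (56, 8.9146) (56, 58.2069)]
12. shoelace: 417.5679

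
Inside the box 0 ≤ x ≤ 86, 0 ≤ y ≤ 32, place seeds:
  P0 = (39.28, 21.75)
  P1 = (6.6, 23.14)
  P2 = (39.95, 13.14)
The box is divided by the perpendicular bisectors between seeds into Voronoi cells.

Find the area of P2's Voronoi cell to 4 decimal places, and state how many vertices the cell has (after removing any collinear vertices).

Area of P2's cell: 1216.3037 (4 vertices)

1. box [0,86]×[0,32]: [(0, 0) (86, 0) (86, 32) (0, 32)]
2. ⊥bis P2·P0 via (39.615,17.445): [(0, 14.3623) (0, 0) (86, 0) (86, 21.0545)]  |A|=1522.9232
3. ⊥bis P2·P1 via (23.275,18.14): [(22.6713, 16.1265) (17.8357, 0) (86, 0) (86, 21.0545)]  |A|=1216.3037
4. canonical 4-gon: [(22.6713, 16.1265) (17.8357, 0) (86, 0) (86, 21.0545)]
5. shoelace: 1216.3037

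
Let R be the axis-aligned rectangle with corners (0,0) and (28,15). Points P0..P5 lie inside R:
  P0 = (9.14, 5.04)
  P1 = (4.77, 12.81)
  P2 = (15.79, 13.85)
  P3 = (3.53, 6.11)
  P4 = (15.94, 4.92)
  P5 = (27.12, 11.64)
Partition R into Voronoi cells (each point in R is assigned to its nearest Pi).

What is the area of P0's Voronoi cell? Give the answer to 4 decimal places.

1. box [0,28]×[0,15]: [(0, 0) (28, 0) (28, 15) (0, 15)]
2. ⊥bis P0·P1 via (6.955,8.925): [(0, 5.0134) (0, 0) (28, 0) (28, 15) (17.7565, 15)]  |A|=331.336
3. ⊥bis P0·P2 via (12.465,9.445): [(10.5072, 10.9228) (0, 5.0134) (0, 0) (24.9778, 0)]  |A|=162.7524
4. ⊥bis P0·P3 via (6.335,5.575): [(10.5072, 10.9228) (6.9762, 8.9369) (5.2717, 0) (24.9778, 0)]  |A|=121.7089
5. ⊥bis P0·P4 via (12.54,4.98): [(12.6168, 9.3304) (10.5072, 10.9228) (6.9762, 8.9369) (5.2717, 0) (12.4521, 0)]  |A|=63.2736
6. ⊥bis P0·P5 via (18.13,8.34): [(12.6168, 9.3304) (10.5072, 10.9228) (6.9762, 8.9369) (5.2717, 0) (12.4521, 0)]  |A|=63.2736
7. canonical 5-gon: [(12.6168, 9.3304) (10.5072, 10.9228) (6.9762, 8.9369) (5.2717, 0) (12.4521, 0)]
8. shoelace: 63.2736

Area of P0's cell: 63.2736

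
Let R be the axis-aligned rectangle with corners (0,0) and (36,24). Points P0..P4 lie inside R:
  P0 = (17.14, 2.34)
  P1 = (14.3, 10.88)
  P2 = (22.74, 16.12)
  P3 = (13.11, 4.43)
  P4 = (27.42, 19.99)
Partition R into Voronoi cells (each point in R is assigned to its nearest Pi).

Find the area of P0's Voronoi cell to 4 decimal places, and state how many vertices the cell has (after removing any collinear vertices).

1. box [0,36]×[0,24]: [(0, 0) (36, 0) (36, 24) (0, 24)]
2. ⊥bis P0·P1 via (15.72,6.61): [(0, 1.3823) (0, 0) (36, 0) (36, 13.3542)]  |A|=265.2559
3. ⊥bis P0·P2 via (19.94,9.23): [(21.5865, 8.5609) (0, 1.3823) (0, 0) (36, 0) (36, 2.7034)]  |A|=188.4985
4. ⊥bis P0·P3 via (15.125,3.385): [(21.5865, 8.5609) (17.0221, 7.043) (13.3695, 0) (36, 0) (36, 2.7034)]  |A|=129.6532
5. ⊥bis P0·P4 via (22.28,11.165): [(21.5865, 8.5609) (17.0221, 7.043) (13.3695, 0) (36, 0) (36, 2.7034)]  |A|=129.6532
6. canonical 5-gon: [(21.5865, 8.5609) (17.0221, 7.043) (13.3695, 0) (36, 0) (36, 2.7034)]
7. shoelace: 129.6532

Area of P0's cell: 129.6532 (5 vertices)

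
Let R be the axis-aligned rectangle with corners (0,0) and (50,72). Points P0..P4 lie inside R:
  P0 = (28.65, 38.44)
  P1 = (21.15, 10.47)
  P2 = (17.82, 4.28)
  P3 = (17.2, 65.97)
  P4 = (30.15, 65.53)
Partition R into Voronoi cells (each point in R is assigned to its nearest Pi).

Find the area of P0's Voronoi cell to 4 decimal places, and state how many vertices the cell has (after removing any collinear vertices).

1. box [0,50]×[0,72]: [(0, 0) (50, 0) (50, 72) (0, 72)]
2. ⊥bis P0·P1 via (24.9,24.455): [(0, 31.1318) (50, 17.7246) (50, 72) (0, 72)]  |A|=2378.5907
3. ⊥bis P0·P2 via (23.235,21.36): [(0, 31.1318) (50, 17.7246) (50, 72) (0, 72)]  |A|=2378.5907
4. ⊥bis P0·P3 via (22.925,52.205): [(0, 42.6703) (0, 31.1318) (50, 17.7246) (50, 63.4658)]  |A|=1431.9914
5. ⊥bis P0·P4 via (29.4,51.985): [(23.2189, 52.3273) (0, 42.6703) (0, 31.1318) (50, 17.7246) (50, 50.8444)]  |A|=1262.9841
6. canonical 5-gon: [(23.2189, 52.3273) (0, 42.6703) (0, 31.1318) (50, 17.7246) (50, 50.8444)]
7. shoelace: 1262.9841

Area of P0's cell: 1262.9841 (5 vertices)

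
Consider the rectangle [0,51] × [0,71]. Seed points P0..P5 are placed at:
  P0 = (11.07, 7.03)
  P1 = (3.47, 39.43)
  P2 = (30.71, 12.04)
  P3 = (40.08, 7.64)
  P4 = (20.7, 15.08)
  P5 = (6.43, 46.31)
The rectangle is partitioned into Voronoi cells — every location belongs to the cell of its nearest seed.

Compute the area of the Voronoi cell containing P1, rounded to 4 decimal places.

Area of P1's cell: 295.4463

1. box [0,51]×[0,71]: [(0, 0) (51, 0) (51, 71) (0, 71)]
2. ⊥bis P1·P0 via (7.27,23.23): [(0, 21.5247) (51, 33.4877) (51, 71) (0, 71)]  |A|=2218.1852
3. ⊥bis P1·P2 via (17.09,25.735): [(0, 21.5247) (16.8248, 25.4712) (51, 59.4593) (51, 71) (0, 71)]  |A|=1774.3922
4. ⊥bis P1·P3 via (21.775,23.535): [(0, 21.5247) (16.8248, 25.4712) (51, 59.4593) (51, 71) (0, 71)]  |A|=1774.3922
5. ⊥bis P1·P4 via (12.085,27.255): [(0, 21.5247) (5.9637, 22.9236) (34.7305, 43.2789) (51, 59.4593) (51, 71) (0, 71)]  |A|=1700.4957
6. ⊥bis P1·P5 via (4.95,42.87): [(0, 44.9997) (0, 21.5247) (5.9637, 22.9236) (23.1106, 35.0567)]  |A|=295.4463
7. canonical 4-gon: [(0, 44.9997) (0, 21.5247) (5.9637, 22.9236) (23.1106, 35.0567)]
8. shoelace: 295.4463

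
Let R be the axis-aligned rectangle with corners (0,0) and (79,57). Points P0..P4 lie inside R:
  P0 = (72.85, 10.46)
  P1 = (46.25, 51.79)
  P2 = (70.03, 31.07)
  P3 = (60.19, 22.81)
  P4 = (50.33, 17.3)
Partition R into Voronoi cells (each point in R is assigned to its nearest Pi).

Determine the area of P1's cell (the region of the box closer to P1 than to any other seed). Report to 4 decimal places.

1. box [0,79]×[0,57]: [(0, 0) (79, 0) (79, 57) (0, 57)]
2. ⊥bis P1·P0 via (59.55,31.125): [(0, 0) (11.1892, 0) (79, 43.643) (79, 57) (0, 57)]  |A|=3023.2666
3. ⊥bis P1·P2 via (58.14,41.43): [(0, 0) (11.1892, 0) (35.8967, 15.9017) (71.7065, 57) (0, 57)]  |A|=2585.5257
4. ⊥bis P1·P3 via (53.22,37.3): [(0, 11.7) (55.4949, 38.3943) (71.7065, 57) (0, 57)]  |A|=1924.0338
5. ⊥bis P1·P4 via (48.29,34.545): [(0, 28.8325) (47.2326, 34.4199) (55.4949, 38.3943) (71.7065, 57) (0, 57)]  |A|=1519.4283
6. canonical 5-gon: [(0, 28.8325) (47.2326, 34.4199) (55.4949, 38.3943) (71.7065, 57) (0, 57)]
7. shoelace: 1519.4283

Area of P1's cell: 1519.4283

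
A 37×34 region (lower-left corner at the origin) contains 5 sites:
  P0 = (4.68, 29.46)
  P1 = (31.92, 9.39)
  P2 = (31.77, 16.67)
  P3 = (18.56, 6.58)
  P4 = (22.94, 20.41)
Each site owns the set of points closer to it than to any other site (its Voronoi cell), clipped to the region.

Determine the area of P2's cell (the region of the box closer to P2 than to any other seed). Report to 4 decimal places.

1. box [0,37]×[0,34]: [(0, 0) (37, 0) (37, 34) (0, 34)]
2. ⊥bis P2·P0 via (18.225,23.065): [(7.3353, 0) (37, 0) (37, 34) (23.3877, 34)]  |A|=735.7079
3. ⊥bis P2·P1 via (31.845,13.03): [(13.3068, 12.648) (37, 13.1362) (37, 34) (23.3877, 34)]  |A|=392.4888
4. ⊥bis P2·P3 via (25.165,11.625): [(17.5381, 21.6102) (24.212, 12.8727) (37, 13.1362) (37, 34) (23.3877, 34)]  |A|=344.0973
5. ⊥bis P2·P4 via (27.355,18.54): [(24.9611, 12.8882) (37, 13.1362) (37, 34) (33.9032, 34)]  |A|=158.278
6. canonical 4-gon: [(24.9611, 12.8882) (37, 13.1362) (37, 34) (33.9032, 34)]
7. shoelace: 158.278

Area of P2's cell: 158.2780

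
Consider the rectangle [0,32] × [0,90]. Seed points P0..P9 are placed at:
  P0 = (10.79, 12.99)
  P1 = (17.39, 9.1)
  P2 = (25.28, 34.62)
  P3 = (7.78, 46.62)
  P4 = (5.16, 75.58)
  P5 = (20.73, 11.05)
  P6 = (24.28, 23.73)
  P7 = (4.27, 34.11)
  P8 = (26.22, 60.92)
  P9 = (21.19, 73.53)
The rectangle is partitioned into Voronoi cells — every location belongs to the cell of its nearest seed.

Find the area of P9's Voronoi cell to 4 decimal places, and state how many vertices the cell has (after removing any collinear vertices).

1. box [0,32]×[0,90]: [(0, 0) (32, 0) (32, 90) (0, 90)]
2. ⊥bis P9·P0 via (15.99,43.26): [(0, 46.0069) (32, 40.5097) (32, 90) (0, 90)]  |A|=1495.735
3. ⊥bis P9·P1 via (19.29,41.315): [(0, 46.0069) (31.5063, 40.5945) (32, 40.5654) (32, 90) (0, 90)]  |A|=1495.7212
4. ⊥bis P9·P2 via (23.235,54.075): [(0, 51.6327) (32, 54.9963) (32, 90) (0, 90)]  |A|=1173.9361
5. ⊥bis P9·P3 via (14.485,60.075): [(0, 67.2933) (25.9521, 54.3606) (32, 54.9963) (32, 90) (0, 90)]  |A|=970.723
6. ⊥bis P9·P4 via (13.175,74.555): [(11.5126, 61.5562) (25.9521, 54.3606) (32, 54.9963) (32, 90) (15.1502, 90)]  |A|=624.5513
7. ⊥bis P9·P5 via (20.96,42.29): [(11.5126, 61.5562) (25.9521, 54.3606) (32, 54.9963) (32, 90) (15.1502, 90)]  |A|=624.5513
8. ⊥bis P9·P6 via (22.735,48.63): [(11.5126, 61.5562) (25.9521, 54.3606) (32, 54.9963) (32, 90) (15.1502, 90)]  |A|=624.5513
9. ⊥bis P9·P7 via (12.73,53.82): [(11.5126, 61.5562) (25.9521, 54.3606) (32, 54.9963) (32, 90) (15.1502, 90)]  |A|=624.5513
10. ⊥bis P9·P8 via (23.705,67.225): [(11.6212, 62.4049) (32, 70.5338) (32, 90) (15.1502, 90)]  |A|=430.8354
11. canonical 4-gon: [(11.6212, 62.4049) (32, 70.5338) (32, 90) (15.1502, 90)]
12. shoelace: 430.8354

Area of P9's cell: 430.8354 (4 vertices)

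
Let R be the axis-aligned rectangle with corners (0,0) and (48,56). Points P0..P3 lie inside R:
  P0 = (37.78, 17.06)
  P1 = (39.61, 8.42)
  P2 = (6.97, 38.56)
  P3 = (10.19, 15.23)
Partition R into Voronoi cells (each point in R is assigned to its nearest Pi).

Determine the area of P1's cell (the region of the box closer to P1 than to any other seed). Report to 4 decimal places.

Area of P1's cell: 299.0034

1. box [0,48]×[0,56]: [(0, 0) (48, 0) (48, 56) (0, 56)]
2. ⊥bis P1·P0 via (38.695,12.74): [(0, 4.5442) (0, 0) (48, 0) (48, 14.7109)]  |A|=462.1208
3. ⊥bis P1·P2 via (23.29,23.49): [(7.2043, 6.0701) (1.5992, 0) (48, 0) (48, 14.7109)]  |A|=440.8983
4. ⊥bis P1·P3 via (24.9,11.825): [(24.4115, 9.7147) (22.1628, 0) (48, 0) (48, 14.7109)]  |A|=299.0034
5. canonical 4-gon: [(24.4115, 9.7147) (22.1628, 0) (48, 0) (48, 14.7109)]
6. shoelace: 299.0034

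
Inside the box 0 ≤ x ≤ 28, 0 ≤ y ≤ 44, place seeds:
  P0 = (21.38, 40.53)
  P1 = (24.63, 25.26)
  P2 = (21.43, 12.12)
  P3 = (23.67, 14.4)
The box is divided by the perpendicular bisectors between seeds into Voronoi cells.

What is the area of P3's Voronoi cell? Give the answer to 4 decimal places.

Area of P3's cell: 75.0456

1. box [0,28]×[0,44]: [(0, 0) (28, 0) (28, 44) (0, 44)]
2. ⊥bis P3·P0 via (22.525,27.465): [(0, 25.4909) (0, 0) (28, 0) (28, 27.9448)]  |A|=748.1006
3. ⊥bis P3·P1 via (24.15,19.83): [(0, 21.9648) (0, 0) (28, 0) (28, 19.4897)]  |A|=580.3627
4. ⊥bis P3·P2 via (22.55,13.26): [(15.0433, 20.635) (28, 7.9056) (28, 19.4897)]  |A|=75.0456
5. canonical 3-gon: [(15.0433, 20.635) (28, 7.9056) (28, 19.4897)]
6. shoelace: 75.0456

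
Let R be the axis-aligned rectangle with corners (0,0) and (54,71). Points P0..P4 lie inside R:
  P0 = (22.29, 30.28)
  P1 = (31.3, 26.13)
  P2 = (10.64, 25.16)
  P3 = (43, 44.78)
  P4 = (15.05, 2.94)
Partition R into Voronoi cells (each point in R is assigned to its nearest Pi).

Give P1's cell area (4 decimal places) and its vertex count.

Area of P1's cell: 818.2750 (6 vertices)

1. box [0,54]×[0,71]: [(0, 0) (54, 0) (54, 71) (0, 71)]
2. ⊥bis P1·P0 via (26.795,28.205): [(13.8038, 0) (54, 0) (54, 71) (46.5063, 71)]  |A|=1692.9899
3. ⊥bis P1·P2 via (20.97,25.645): [(21.3998, 16.4915) (22.174, 0) (54, 0) (54, 71) (46.5063, 71)]  |A|=1623.9709
4. ⊥bis P1·P3 via (37.15,35.455): [(31.7071, 38.8696) (21.3998, 16.4915) (22.174, 0) (54, 0) (54, 24.8842)]  |A|=989.5566
5. ⊥bis P1·P4 via (23.175,14.535): [(31.7071, 38.8696) (21.3998, 16.4915) (21.4344, 15.7547) (43.9176, 0) (54, 0) (54, 24.8842)]  |A|=818.275
6. canonical 6-gon: [(31.7071, 38.8696) (21.3998, 16.4915) (21.4344, 15.7547) (43.9176, 0) (54, 0) (54, 24.8842)]
7. shoelace: 818.275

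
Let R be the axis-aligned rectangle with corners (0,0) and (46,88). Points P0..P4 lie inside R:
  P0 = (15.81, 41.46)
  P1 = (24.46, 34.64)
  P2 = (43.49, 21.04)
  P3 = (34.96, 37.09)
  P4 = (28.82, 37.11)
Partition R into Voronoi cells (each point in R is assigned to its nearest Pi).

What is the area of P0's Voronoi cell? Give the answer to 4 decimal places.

1. box [0,46]×[0,88]: [(0, 0) (46, 0) (46, 88) (0, 88)]
2. ⊥bis P0·P1 via (20.135,38.05): [(0, 12.5122) (46, 70.8553) (46, 88) (0, 88)]  |A|=2130.547
3. ⊥bis P0·P2 via (29.65,31.25): [(0, 12.5122) (46, 70.8553) (46, 88) (0, 88)]  |A|=2130.547
4. ⊥bis P0·P3 via (25.385,39.275): [(0, 12.5122) (27.13, 46.922) (36.504, 88) (0, 88)]  |A|=1773.7482
5. ⊥bis P0·P4 via (22.315,39.285): [(0, 12.5122) (23.2032, 41.9415) (31.9914, 68.2252) (36.504, 88) (0, 88)]  |A|=1744.0274
6. canonical 5-gon: [(0, 12.5122) (23.2032, 41.9415) (31.9914, 68.2252) (36.504, 88) (0, 88)]
7. shoelace: 1744.0274

Area of P0's cell: 1744.0274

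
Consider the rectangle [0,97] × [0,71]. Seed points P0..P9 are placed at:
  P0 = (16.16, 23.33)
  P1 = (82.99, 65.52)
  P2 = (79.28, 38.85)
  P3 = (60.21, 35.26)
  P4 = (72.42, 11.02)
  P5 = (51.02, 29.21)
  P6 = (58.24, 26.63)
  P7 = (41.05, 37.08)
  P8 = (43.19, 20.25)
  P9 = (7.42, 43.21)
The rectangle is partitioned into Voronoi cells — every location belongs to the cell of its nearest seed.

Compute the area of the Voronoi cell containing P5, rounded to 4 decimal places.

Area of P5's cell: 128.3061

1. box [0,97]×[0,71]: [(0, 0) (97, 0) (97, 71) (0, 71)]
2. ⊥bis P5·P0 via (33.59,26.27): [(38.0211, 0) (97, 0) (97, 71) (26.0452, 71)]  |A|=4612.6476
3. ⊥bis P5·P1 via (67.005,47.365): [(38.0211, 0) (97, 0) (97, 20.9552) (40.1615, 71) (26.0452, 71)]  |A|=3190.4115
4. ⊥bis P5·P2 via (65.15,34.03): [(38.0211, 0) (76.7583, 0) (57.8522, 55.4238) (40.1615, 71) (26.0452, 71)]  |A|=2219.299
5. ⊥bis P5·P3 via (55.615,32.235): [(38.0211, 0) (76.7583, 0) (76.6746, 0.2454) (30.0951, 71) (26.0452, 71)]  |A|=1521.6936
6. ⊥bis P5·P4 via (61.72,20.115): [(38.0211, 0) (44.6223, 0) (62.776, 21.3574) (30.0951, 71) (26.0452, 71)]  |A|=1177.7019
7. ⊥bis P5·P6 via (54.63,27.92): [(38.0211, 0) (44.6223, 0) (44.6754, 0.0625) (55.976, 31.6867) (30.0951, 71) (26.0452, 71)]  |A|=1011.8157
8. ⊥bis P5·P7 via (46.035,33.145): [(34.8256, 18.9446) (38.0211, 0) (44.6223, 0) (44.6754, 0.0625) (55.976, 31.6867) (50.9319, 39.3486)]  |A|=438.9344
9. ⊥bis P5·P8 via (47.105,24.73): [(42.5409, 28.7185) (51.9707, 20.478) (55.976, 31.6867) (50.9319, 39.3486)]  |A|=128.3061
10. ⊥bis P5·P9 via (29.22,36.21): [(42.5409, 28.7185) (51.9707, 20.478) (55.976, 31.6867) (50.9319, 39.3486)]  |A|=128.3061
11. canonical 4-gon: [(42.5409, 28.7185) (51.9707, 20.478) (55.976, 31.6867) (50.9319, 39.3486)]
12. shoelace: 128.3061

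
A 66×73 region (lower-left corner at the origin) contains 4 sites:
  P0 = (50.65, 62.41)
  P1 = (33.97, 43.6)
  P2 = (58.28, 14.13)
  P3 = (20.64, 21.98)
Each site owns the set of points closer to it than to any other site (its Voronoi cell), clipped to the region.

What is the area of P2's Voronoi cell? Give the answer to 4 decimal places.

1. box [0,66]×[0,73]: [(0, 0) (66, 0) (66, 73) (0, 73)]
2. ⊥bis P2·P0 via (54.465,38.27): [(0, 29.6625) (0, 0) (66, 0) (66, 40.093)]  |A|=2301.9313
3. ⊥bis P2·P1 via (46.125,28.865): [(58.2518, 38.8684) (11.1332, 0) (66, 0) (66, 40.093)]  |A|=1221.6192
4. ⊥bis P2·P3 via (39.46,18.055): [(58.2518, 38.8684) (40.798, 24.4708) (35.6945, 0) (66, 0) (66, 40.093)]  |A|=921.1015
5. canonical 5-gon: [(58.2518, 38.8684) (40.798, 24.4708) (35.6945, 0) (66, 0) (66, 40.093)]
6. shoelace: 921.1015

Area of P2's cell: 921.1015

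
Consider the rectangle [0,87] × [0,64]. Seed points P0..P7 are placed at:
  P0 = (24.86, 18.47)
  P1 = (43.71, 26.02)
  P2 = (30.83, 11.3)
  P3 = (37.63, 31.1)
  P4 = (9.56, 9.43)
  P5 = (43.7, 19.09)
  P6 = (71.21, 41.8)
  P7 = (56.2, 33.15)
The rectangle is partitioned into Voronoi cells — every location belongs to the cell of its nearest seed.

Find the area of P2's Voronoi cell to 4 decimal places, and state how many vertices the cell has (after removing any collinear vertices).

Area of P2's cell: 320.5393 (4 vertices)

1. box [0,87]×[0,64]: [(0, 0) (87, 0) (87, 64) (0, 64)]
2. ⊥bis P2·P0 via (27.845,14.885): [(9.968, 0) (87, 0) (87, 64) (86.8324, 64)]  |A|=2470.3871
3. ⊥bis P2·P1 via (37.27,18.66): [(34.8851, 20.7468) (9.968, 0) (58.5957, 0)]  |A|=504.4347
4. ⊥bis P2·P3 via (34.23,21.2): [(34.8851, 20.7468) (9.968, 0) (58.5957, 0)]  |A|=504.4347
5. ⊥bis P2·P4 via (20.195,10.365): [(34.8851, 20.7468) (20.3465, 8.6415) (21.1063, 0) (58.5957, 0)]  |A|=456.3092
6. ⊥bis P2·P5 via (37.265,15.195): [(34.2331, 20.204) (20.3465, 8.6415) (21.1063, 0) (46.4623, 0)]  |A|=320.5393
7. ⊥bis P2·P6 via (51.02,26.55): [(34.2331, 20.204) (20.3465, 8.6415) (21.1063, 0) (46.4623, 0)]  |A|=320.5393
8. ⊥bis P2·P7 via (43.515,22.225): [(34.2331, 20.204) (20.3465, 8.6415) (21.1063, 0) (46.4623, 0)]  |A|=320.5393
9. canonical 4-gon: [(34.2331, 20.204) (20.3465, 8.6415) (21.1063, 0) (46.4623, 0)]
10. shoelace: 320.5393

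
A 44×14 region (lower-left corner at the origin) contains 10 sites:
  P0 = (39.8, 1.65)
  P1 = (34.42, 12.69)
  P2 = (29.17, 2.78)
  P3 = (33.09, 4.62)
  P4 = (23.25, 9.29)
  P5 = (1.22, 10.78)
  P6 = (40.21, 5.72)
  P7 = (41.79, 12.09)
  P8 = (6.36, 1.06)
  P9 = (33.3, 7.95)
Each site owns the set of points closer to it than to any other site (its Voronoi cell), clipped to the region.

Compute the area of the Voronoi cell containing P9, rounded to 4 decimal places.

1. box [0,44]×[0,14]: [(0, 0) (44, 0) (44, 14) (0, 14)]
2. ⊥bis P9·P0 via (36.55,4.8): [(0, 0) (31.8977, 0) (44, 12.4865) (44, 14) (0, 14)]  |A|=540.4422
3. ⊥bis P9·P1 via (33.86,10.32): [(0, 0) (31.8977, 0) (40.4019, 8.7742) (18.2857, 14) (0, 14)]  |A|=470.5309
4. ⊥bis P9·P2 via (31.235,5.365): [(34.5393, 2.7254) (40.4019, 8.7742) (21.3244, 13.282)]  |A|=70.912
5. ⊥bis P9·P3 via (33.195,6.285): [(29.8166, 6.4981) (37.7131, 6.0001) (40.4019, 8.7742) (21.3244, 13.282)]  |A|=57.1926
6. ⊥bis P9·P4 via (28.275,8.62): [(28.1677, 7.8153) (29.8166, 6.4981) (37.7131, 6.0001) (40.4019, 8.7742) (28.6653, 11.5474)]  |A|=43.0623
7. ⊥bis P9·P5 via (17.26,9.365): [(28.1677, 7.8153) (29.8166, 6.4981) (37.7131, 6.0001) (40.4019, 8.7742) (28.6653, 11.5474)]  |A|=43.0623
8. ⊥bis P9·P6 via (36.755,6.835): [(28.1677, 7.8153) (29.8166, 6.4981) (36.51, 6.0759) (37.5949, 9.4375) (28.6653, 11.5474)]  |A|=36.2136
9. ⊥bis P9·P7 via (37.545,10.02): [(28.1677, 7.8153) (29.8166, 6.4981) (36.51, 6.0759) (37.5949, 9.4375) (28.6653, 11.5474)]  |A|=36.2136
10. ⊥bis P9·P8 via (19.83,4.505): [(28.1677, 7.8153) (29.8166, 6.4981) (36.51, 6.0759) (37.5949, 9.4375) (28.6653, 11.5474)]  |A|=36.2136
11. canonical 5-gon: [(28.1677, 7.8153) (29.8166, 6.4981) (36.51, 6.0759) (37.5949, 9.4375) (28.6653, 11.5474)]
12. shoelace: 36.2136

Area of P9's cell: 36.2136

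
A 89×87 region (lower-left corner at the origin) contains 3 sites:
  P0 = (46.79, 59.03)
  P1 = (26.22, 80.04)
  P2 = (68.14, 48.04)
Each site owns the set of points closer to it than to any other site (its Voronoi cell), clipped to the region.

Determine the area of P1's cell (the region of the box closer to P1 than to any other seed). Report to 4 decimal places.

Area of P1's cell: 1445.6887

1. box [0,89]×[0,87]: [(0, 0) (89, 0) (89, 87) (0, 87)]
2. ⊥bis P1·P0 via (36.505,69.535): [(0, 33.7945) (54.3436, 87) (0, 87)]  |A|=1445.6887
3. ⊥bis P1·P2 via (47.18,64.04): [(0, 33.7945) (54.3436, 87) (0, 87)]  |A|=1445.6887
4. canonical 3-gon: [(0, 33.7945) (54.3436, 87) (0, 87)]
5. shoelace: 1445.6887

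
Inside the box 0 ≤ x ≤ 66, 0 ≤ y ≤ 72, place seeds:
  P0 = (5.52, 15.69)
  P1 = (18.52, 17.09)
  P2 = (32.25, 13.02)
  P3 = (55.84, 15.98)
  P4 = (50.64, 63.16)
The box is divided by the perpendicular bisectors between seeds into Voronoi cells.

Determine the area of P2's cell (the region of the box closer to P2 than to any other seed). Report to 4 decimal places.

Area of P2's cell: 658.0571

1. box [0,66]×[0,72]: [(0, 0) (66, 0) (66, 72) (0, 72)]
2. ⊥bis P2·P0 via (18.885,14.355): [(17.4511, 0) (66, 0) (66, 72) (24.643, 72)]  |A|=3236.6109
3. ⊥bis P2·P1 via (25.385,15.055): [(20.9222, 0) (66, 0) (66, 72) (42.2653, 72)]  |A|=2477.2499
4. ⊥bis P2·P3 via (44.045,14.5): [(38.4465, 59.1176) (20.9222, 0) (45.8644, 0)]  |A|=737.2609
5. ⊥bis P2·P4 via (41.445,38.09): [(41.0676, 38.2284) (33.1186, 41.1439) (20.9222, 0) (45.8644, 0)]  |A|=658.0571
6. canonical 4-gon: [(41.0676, 38.2284) (33.1186, 41.1439) (20.9222, 0) (45.8644, 0)]
7. shoelace: 658.0571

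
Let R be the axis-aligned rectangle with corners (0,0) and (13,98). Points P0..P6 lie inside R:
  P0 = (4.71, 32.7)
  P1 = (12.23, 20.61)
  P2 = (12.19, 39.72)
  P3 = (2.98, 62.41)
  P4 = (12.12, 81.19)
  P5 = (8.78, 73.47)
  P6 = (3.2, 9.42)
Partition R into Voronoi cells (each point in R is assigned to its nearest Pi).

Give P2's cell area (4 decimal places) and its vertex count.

1. box [0,13]×[0,98]: [(0, 0) (13, 0) (13, 98) (0, 98)]
2. ⊥bis P2·P0 via (8.45,36.21): [(0, 45.2137) (13, 31.3619) (13, 98) (0, 98)]  |A|=776.2589
3. ⊥bis P2·P1 via (12.21,30.165): [(0, 45.2137) (13, 31.3619) (13, 98) (0, 98)]  |A|=776.2589
4. ⊥bis P2·P3 via (7.585,51.065): [(0, 47.9862) (0, 45.2137) (13, 31.3619) (13, 53.263)]  |A|=160.3786
5. ⊥bis P2·P4 via (12.155,60.455): [(0, 47.9862) (0, 45.2137) (13, 31.3619) (13, 53.263)]  |A|=160.3786
6. ⊥bis P2·P5 via (10.485,56.595): [(0, 47.9862) (0, 45.2137) (13, 31.3619) (13, 53.263)]  |A|=160.3786
7. ⊥bis P2·P6 via (7.695,24.57): [(0, 47.9862) (0, 45.2137) (13, 31.3619) (13, 53.263)]  |A|=160.3786
8. canonical 4-gon: [(0, 47.9862) (0, 45.2137) (13, 31.3619) (13, 53.263)]
9. shoelace: 160.3786

Area of P2's cell: 160.3786 (4 vertices)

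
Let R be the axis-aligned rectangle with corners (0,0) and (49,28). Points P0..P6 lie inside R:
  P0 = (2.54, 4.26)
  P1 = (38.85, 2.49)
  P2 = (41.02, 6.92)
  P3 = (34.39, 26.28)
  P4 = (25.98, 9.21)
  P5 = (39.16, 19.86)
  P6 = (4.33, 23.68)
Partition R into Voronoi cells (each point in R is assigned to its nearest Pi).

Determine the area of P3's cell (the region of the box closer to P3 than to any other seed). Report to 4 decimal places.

Area of P3's cell: 147.2791

1. box [0,49]×[0,28]: [(0, 0) (49, 0) (49, 28) (0, 28)]
2. ⊥bis P3·P0 via (18.465,15.27): [(29.0222, 0) (49, 0) (49, 28) (9.6639, 28)]  |A|=830.395
3. ⊥bis P3·P1 via (36.62,14.385): [(21.0898, 11.4735) (49, 16.7059) (49, 28) (9.6639, 28)]  |A|=482.6542
4. ⊥bis P3·P2 via (37.705,16.6): [(21.0898, 11.4735) (24.7257, 12.1551) (49, 20.4681) (49, 28) (9.6639, 28)]  |A|=436.9925
5. ⊥bis P3·P4 via (30.185,17.745): [(9.8157, 27.7805) (34.6397, 15.5503) (49, 20.4681) (49, 28) (9.6639, 28)]  |A|=300.7386
6. ⊥bis P3·P5 via (36.775,23.07): [(9.8157, 27.7805) (29.8381, 17.9159) (43.4103, 28) (9.6639, 28)]  |A|=171.5997
7. ⊥bis P3·P6 via (19.36,24.98): [(19.5318, 22.9936) (29.8381, 17.9159) (43.4103, 28) (19.0988, 28)]  |A|=147.2791
8. canonical 4-gon: [(19.5318, 22.9936) (29.8381, 17.9159) (43.4103, 28) (19.0988, 28)]
9. shoelace: 147.2791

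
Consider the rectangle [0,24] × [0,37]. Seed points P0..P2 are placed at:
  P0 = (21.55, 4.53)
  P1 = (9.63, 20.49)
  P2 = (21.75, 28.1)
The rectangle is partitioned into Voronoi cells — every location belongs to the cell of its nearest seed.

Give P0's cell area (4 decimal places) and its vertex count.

Area of P0's cell: 231.7657 (5 vertices)

1. box [0,24]×[0,37]: [(0, 0) (24, 0) (24, 37) (0, 37)]
2. ⊥bis P0·P1 via (15.59,12.51): [(0, 0.8663) (0, 0) (24, 0) (24, 18.7912)]  |A|=235.8899
3. ⊥bis P0·P2 via (21.65,16.315): [(20.6955, 16.3231) (0, 0.8663) (0, 0) (24, 0) (24, 16.2951)]  |A|=231.7657
4. canonical 5-gon: [(20.6955, 16.3231) (0, 0.8663) (0, 0) (24, 0) (24, 16.2951)]
5. shoelace: 231.7657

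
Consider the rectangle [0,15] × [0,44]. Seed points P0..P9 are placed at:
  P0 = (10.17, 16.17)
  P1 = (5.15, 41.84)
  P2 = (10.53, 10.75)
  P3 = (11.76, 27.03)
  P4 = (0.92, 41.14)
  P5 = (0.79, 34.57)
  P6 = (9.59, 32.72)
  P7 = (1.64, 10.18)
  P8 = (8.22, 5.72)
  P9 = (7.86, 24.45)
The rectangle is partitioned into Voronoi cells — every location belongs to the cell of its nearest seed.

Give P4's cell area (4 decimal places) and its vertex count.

1. box [0,15]×[0,44]: [(0, 0) (15, 0) (15, 44) (0, 44)]
2. ⊥bis P4·P0 via (5.545,28.655): [(0, 26.6009) (15, 32.1576) (15, 44) (0, 44)]  |A|=219.3117
3. ⊥bis P4·P1 via (3.035,41.49): [(0, 26.6009) (5.1813, 28.5203) (2.6196, 44) (0, 44)]  |A|=65.3506
4. ⊥bis P4·P2 via (5.725,25.945): [(0, 26.6009) (5.1813, 28.5203) (2.6196, 44) (0, 44)]  |A|=65.3506
5. ⊥bis P4·P3 via (6.34,34.085): [(0, 29.2143) (4.495, 32.6676) (2.6196, 44) (0, 44)]  |A|=48.0741
6. ⊥bis P4·P5 via (0.855,37.855): [(0, 37.8719) (3.6457, 37.7998) (2.6196, 44) (0, 44)]  |A|=19.2916
7. ⊥bis P4·P6 via (5.255,36.93): [(0, 37.8719) (3.6457, 37.7998) (2.6196, 44) (0, 44)]  |A|=19.2916
8. ⊥bis P4·P7 via (1.28,25.66): [(0, 37.8719) (3.6457, 37.7998) (2.6196, 44) (0, 44)]  |A|=19.2916
9. ⊥bis P4·P8 via (4.57,23.43): [(0, 37.8719) (3.6457, 37.7998) (2.6196, 44) (0, 44)]  |A|=19.2916
10. ⊥bis P4·P9 via (4.39,32.795): [(0, 37.8719) (3.6457, 37.7998) (2.6196, 44) (0, 44)]  |A|=19.2916
11. canonical 4-gon: [(0, 37.8719) (3.6457, 37.7998) (2.6196, 44) (0, 44)]
12. shoelace: 19.2916

Area of P4's cell: 19.2916 (4 vertices)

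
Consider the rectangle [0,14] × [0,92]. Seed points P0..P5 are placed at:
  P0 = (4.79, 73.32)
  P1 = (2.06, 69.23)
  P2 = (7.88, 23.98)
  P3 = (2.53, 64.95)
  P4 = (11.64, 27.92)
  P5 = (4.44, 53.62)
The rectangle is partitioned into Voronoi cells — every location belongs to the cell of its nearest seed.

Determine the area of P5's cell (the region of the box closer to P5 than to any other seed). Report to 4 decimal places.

Area of P5's cell: 271.5848

1. box [0,14]×[0,92]: [(0, 0) (14, 0) (14, 92) (0, 92)]
2. ⊥bis P5·P0 via (4.615,63.47): [(0, 63.552) (0, 0) (14, 0) (14, 63.3033)]  |A|=887.9868
3. ⊥bis P5·P1 via (3.25,61.425): [(0, 60.9295) (0, 0) (14, 0) (14, 63.064)]  |A|=867.9545
4. ⊥bis P5·P2 via (6.16,38.8): [(0, 60.9295) (0, 38.0851) (14, 39.7099) (14, 63.064)]  |A|=323.3896
5. ⊥bis P5·P3 via (3.485,59.285): [(0, 58.6975) (0, 38.0851) (14, 39.7099) (14, 61.0576)]  |A|=293.7209
6. ⊥bis P5·P4 via (8.04,40.77): [(0, 58.6975) (0, 38.5175) (14, 42.4397) (14, 61.0576)]  |A|=271.5848
7. canonical 4-gon: [(0, 58.6975) (0, 38.5175) (14, 42.4397) (14, 61.0576)]
8. shoelace: 271.5848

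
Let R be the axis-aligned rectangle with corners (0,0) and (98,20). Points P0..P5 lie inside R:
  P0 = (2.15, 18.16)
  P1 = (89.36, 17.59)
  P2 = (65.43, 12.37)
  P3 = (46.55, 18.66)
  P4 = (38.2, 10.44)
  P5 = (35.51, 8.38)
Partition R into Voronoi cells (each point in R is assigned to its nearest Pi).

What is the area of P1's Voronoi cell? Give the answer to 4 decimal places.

1. box [0,98]×[0,20]: [(0, 0) (98, 0) (98, 20) (0, 20)]
2. ⊥bis P1·P0 via (45.755,17.875): [(45.6382, 0) (98, 0) (98, 20) (45.7689, 20)]  |A|=1045.9294
3. ⊥bis P1·P2 via (77.395,14.98): [(80.6627, 0) (98, 0) (98, 20) (76.3, 20)]  |A|=390.3736
4. ⊥bis P1·P3 via (67.955,18.125): [(80.6627, 0) (98, 0) (98, 20) (76.3, 20)]  |A|=390.3736
5. ⊥bis P1·P4 via (63.78,14.015): [(80.6627, 0) (98, 0) (98, 20) (76.3, 20)]  |A|=390.3736
6. ⊥bis P1·P5 via (62.435,12.985): [(80.6627, 0) (98, 0) (98, 20) (76.3, 20)]  |A|=390.3736
7. canonical 4-gon: [(80.6627, 0) (98, 0) (98, 20) (76.3, 20)]
8. shoelace: 390.3736

Area of P1's cell: 390.3736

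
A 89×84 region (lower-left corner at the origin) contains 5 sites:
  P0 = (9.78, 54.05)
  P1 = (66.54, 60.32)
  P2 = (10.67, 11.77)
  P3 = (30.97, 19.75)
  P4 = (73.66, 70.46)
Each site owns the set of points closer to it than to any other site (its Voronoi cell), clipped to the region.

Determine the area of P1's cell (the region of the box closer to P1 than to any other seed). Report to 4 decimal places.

1. box [0,89]×[0,84]: [(0, 0) (89, 0) (89, 84) (0, 84)]
2. ⊥bis P1·P0 via (38.16,57.185): [(44.4769, 0) (89, 0) (89, 84) (35.1979, 84)]  |A|=4129.6573
3. ⊥bis P1·P2 via (38.605,36.045): [(40.7705, 33.553) (69.9274, 0) (89, 0) (89, 84) (35.1979, 84)]  |A|=3702.6873
4. ⊥bis P1·P3 via (48.755,40.035): [(39.1215, 48.4813) (89, 4.7499) (89, 84) (35.1979, 84)]  |A|=2931.9301
5. ⊥bis P1·P4 via (70.1,65.39): [(39.1215, 48.4813) (89, 4.7499) (89, 52.119) (43.5964, 84) (35.1979, 84)]  |A|=2208.1744
6. canonical 5-gon: [(39.1215, 48.4813) (89, 4.7499) (89, 52.119) (43.5964, 84) (35.1979, 84)]
7. shoelace: 2208.1744

Area of P1's cell: 2208.1744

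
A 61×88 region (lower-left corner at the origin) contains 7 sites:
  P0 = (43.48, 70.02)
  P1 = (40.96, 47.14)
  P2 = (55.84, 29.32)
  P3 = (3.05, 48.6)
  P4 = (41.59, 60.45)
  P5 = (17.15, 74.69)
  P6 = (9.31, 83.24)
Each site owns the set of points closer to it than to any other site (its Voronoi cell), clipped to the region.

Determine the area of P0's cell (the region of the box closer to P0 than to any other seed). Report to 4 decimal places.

Area of P0's cell: 697.6582

1. box [0,61]×[0,88]: [(0, 0) (61, 0) (61, 88) (0, 88)]
2. ⊥bis P0·P1 via (42.22,58.58): [(0, 63.2301) (61, 56.5116) (61, 88) (0, 88)]  |A|=1715.8788
3. ⊥bis P0·P2 via (49.66,49.67): [(0, 63.2301) (61, 56.5116) (61, 88) (0, 88)]  |A|=1715.8788
4. ⊥bis P0·P3 via (23.265,59.31): [(22.5011, 60.7518) (61, 56.5116) (61, 88) (8.0649, 88)]  |A|=1327.3268
5. ⊥bis P0·P4 via (42.535,65.235): [(17.5072, 70.1778) (61, 61.5883) (61, 88) (8.0649, 88)]  |A|=1046.0694
6. ⊥bis P0·P5 via (30.315,72.355): [(29.5085, 67.8076) (61, 61.5883) (61, 88) (33.0899, 88)]  |A|=697.6582
7. ⊥bis P0·P6 via (26.395,76.63): [(29.5085, 67.8076) (61, 61.5883) (61, 88) (33.0899, 88)]  |A|=697.6582
8. canonical 4-gon: [(29.5085, 67.8076) (61, 61.5883) (61, 88) (33.0899, 88)]
9. shoelace: 697.6582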